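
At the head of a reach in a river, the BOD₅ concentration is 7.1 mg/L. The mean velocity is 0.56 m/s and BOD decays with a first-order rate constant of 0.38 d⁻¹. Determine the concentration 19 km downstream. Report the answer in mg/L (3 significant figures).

Travel time t = 19 km / 0.56 m/s = 1.9e+04/0.56 = 3.393e+04 s = 0.3927 d.
First-order decay: C = 7.1·exp(−0.38·0.3927) = 7.1·0.8614 = 6.116 mg/L.

6.12 mg/L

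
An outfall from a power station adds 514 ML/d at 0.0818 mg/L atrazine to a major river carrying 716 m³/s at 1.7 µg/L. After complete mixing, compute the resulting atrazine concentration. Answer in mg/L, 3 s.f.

0.00236 mg/L

514 ML/d = 5.949 m³/s.
1.7 µg/L = 0.0017 mg/L.
Flow-weighted mixing gives C = (5.949·0.0818 + 716·0.0017) / (5.949 + 716) = 1.704/721.9 = 0.00236 mg/L.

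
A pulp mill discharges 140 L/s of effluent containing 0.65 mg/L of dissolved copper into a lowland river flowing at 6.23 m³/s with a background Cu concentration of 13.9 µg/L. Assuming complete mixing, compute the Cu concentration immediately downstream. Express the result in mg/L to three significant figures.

0.0279 mg/L

140 L/s = 0.14 m³/s.
13.9 µg/L = 0.0139 mg/L.
By mass balance at complete mixing, C = (0.14·0.65 + 6.23·0.0139) / (0.14 + 6.23) = 0.1776/6.37 = 0.02788 mg/L.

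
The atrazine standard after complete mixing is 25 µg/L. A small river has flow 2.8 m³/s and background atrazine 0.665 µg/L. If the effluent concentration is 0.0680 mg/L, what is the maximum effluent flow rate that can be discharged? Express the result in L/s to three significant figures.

0.665 µg/L = 0.000665 mg/L.
25 µg/L = 0.025 mg/L.
Mass balance at complete mixing: C_std·(Q_w + Q_r) = Q_w·C_e + Q_r·C_b.
Rearranging, Q_w = Q_r·(C_std − C_b)/(C_e − C_std) = 2.8·(0.025 − 0.000665) / (0.068 − 0.025) = 1.585 m³/s.
= 1585 L/s.

1580 L/s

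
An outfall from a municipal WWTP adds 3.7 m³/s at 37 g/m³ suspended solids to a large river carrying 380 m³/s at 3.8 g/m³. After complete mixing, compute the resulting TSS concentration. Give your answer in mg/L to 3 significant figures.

4.12 mg/L

Flow-weighted mixing gives C = (3.7·37 + 380·3.8) / (3.7 + 380) = 1581/383.7 = 4.12 mg/L.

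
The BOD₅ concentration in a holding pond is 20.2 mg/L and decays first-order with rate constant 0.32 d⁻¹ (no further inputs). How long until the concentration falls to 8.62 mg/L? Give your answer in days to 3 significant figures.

t = ln(C₀/C)/k = ln(20.2/8.62)/0.32 = 0.8516/0.32 = 2.661 d.

2.66 d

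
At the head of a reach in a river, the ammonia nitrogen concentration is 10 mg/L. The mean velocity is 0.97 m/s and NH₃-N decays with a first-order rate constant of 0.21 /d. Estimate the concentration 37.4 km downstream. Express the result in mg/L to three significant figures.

9.11 mg/L

Travel time t = 37.4 km / 0.97 m/s = 3.74e+04/0.97 = 3.856e+04 s = 0.4463 d.
First-order decay: C = 10·exp(−0.21·0.4463) = 10·0.9105 = 9.105 mg/L.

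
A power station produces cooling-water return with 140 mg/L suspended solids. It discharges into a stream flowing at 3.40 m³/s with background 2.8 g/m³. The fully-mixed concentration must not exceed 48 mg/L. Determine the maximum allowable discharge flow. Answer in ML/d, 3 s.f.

Mass balance at complete mixing: C_std·(Q_w + Q_r) = Q_w·C_e + Q_r·C_b.
Rearranging, Q_w = Q_r·(C_std − C_b)/(C_e − C_std) = 3.40·(48 − 2.8) / (140 − 48) = 1.67 m³/s.
= 144.3 ML/d.

144 ML/d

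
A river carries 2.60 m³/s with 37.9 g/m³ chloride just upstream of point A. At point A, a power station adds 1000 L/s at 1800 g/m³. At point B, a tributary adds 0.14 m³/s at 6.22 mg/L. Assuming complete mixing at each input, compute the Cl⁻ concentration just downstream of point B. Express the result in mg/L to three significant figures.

508 mg/L

1000 L/s = 1 m³/s.
After input A: C = (2.6·37.9 + 1·1800) / 3.6 = 527.4 mg/L.
After input B: C = (3.6·527.4 + 0.14·6.22) / 3.74 = 507.9 mg/L.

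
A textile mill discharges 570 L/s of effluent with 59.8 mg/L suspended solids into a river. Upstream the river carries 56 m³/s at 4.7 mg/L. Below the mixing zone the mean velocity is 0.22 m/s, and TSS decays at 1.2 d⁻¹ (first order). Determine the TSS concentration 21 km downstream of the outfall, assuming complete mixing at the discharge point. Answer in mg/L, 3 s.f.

1.40 mg/L

570 L/s = 0.57 m³/s.
After complete mixing, C₀ = (0.57·59.8 + 56·4.7) / 56.57 = 5.255 mg/L.
Travel time t = 2.1e+04 m / 0.22 m/s = 9.545e+04 s = 1.105 d.
C = 5.255·exp(−1.2·1.105) = 5.255·0.2656 = 1.396 mg/L.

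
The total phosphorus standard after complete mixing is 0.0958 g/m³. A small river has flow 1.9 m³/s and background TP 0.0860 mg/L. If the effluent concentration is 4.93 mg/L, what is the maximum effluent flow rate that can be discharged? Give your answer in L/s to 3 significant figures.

3.85 L/s

Mass balance at complete mixing: C_std·(Q_w + Q_r) = Q_w·C_e + Q_r·C_b.
Rearranging, Q_w = Q_r·(C_std − C_b)/(C_e − C_std) = 1.9·(0.0958 − 0.086) / (4.93 − 0.0958) = 0.003852 m³/s.
= 3.852 L/s.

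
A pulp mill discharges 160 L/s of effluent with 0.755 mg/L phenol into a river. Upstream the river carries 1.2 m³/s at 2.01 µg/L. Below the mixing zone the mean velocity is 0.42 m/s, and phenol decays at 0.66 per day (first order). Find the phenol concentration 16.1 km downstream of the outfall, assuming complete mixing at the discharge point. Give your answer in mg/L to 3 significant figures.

160 L/s = 0.16 m³/s.
2.01 µg/L = 0.00201 mg/L.
After complete mixing, C₀ = (0.16·0.755 + 1.2·0.00201) / 1.36 = 0.0906 mg/L.
Travel time t = 1.61e+04 m / 0.42 m/s = 3.833e+04 s = 0.4437 d.
C = 0.0906·exp(−0.66·0.4437) = 0.0906·0.7462 = 0.0676 mg/L.

0.0676 mg/L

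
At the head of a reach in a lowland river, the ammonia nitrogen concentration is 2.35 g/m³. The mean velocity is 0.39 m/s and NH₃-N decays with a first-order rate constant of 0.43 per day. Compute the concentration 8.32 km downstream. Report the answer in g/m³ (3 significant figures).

Travel time t = 8.32 km / 0.39 m/s = 8320/0.39 = 2.133e+04 s = 0.2469 d.
First-order decay: C = 2.35·exp(−0.43·0.2469) = 2.35·0.8993 = 2.113 g/m³.

2.11 g/m³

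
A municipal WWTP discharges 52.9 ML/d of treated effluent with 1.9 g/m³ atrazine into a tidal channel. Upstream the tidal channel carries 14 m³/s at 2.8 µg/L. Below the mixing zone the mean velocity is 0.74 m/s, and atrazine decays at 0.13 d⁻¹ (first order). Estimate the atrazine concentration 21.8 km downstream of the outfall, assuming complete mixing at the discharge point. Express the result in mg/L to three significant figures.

0.0787 mg/L

52.9 ML/d = 0.6123 m³/s.
2.8 µg/L = 0.0028 mg/L.
After complete mixing, C₀ = (0.6123·1.9 + 14·0.0028) / 14.61 = 0.08229 mg/L.
Travel time t = 2.18e+04 m / 0.74 m/s = 2.946e+04 s = 0.341 d.
C = 0.08229·exp(−0.13·0.341) = 0.08229·0.9566 = 0.07873 mg/L.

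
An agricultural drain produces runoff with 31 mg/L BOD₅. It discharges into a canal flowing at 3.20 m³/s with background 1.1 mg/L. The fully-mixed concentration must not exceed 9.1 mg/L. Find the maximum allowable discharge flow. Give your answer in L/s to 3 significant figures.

1170 L/s

Mass balance at complete mixing: C_std·(Q_w + Q_r) = Q_w·C_e + Q_r·C_b.
Rearranging, Q_w = Q_r·(C_std − C_b)/(C_e − C_std) = 3.20·(9.1 − 1.1) / (31 − 9.1) = 1.169 m³/s.
= 1169 L/s.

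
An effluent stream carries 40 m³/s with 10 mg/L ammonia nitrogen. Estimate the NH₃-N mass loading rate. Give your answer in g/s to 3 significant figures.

400 g/s

Mass flux = Q·C = 40 m³/s × 10 g/m³ = 400 g/s.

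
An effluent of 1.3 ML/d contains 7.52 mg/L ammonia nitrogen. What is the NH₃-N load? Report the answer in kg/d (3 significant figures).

1.3 ML/d = 0.01505 m³/s.
Mass flux = Q·C = 0.01505 m³/s × 7.52 g/m³ = 0.1131 g/s.
= 0.1131 g/s × 86.4 = 9.776 kg/d.

9.78 kg/d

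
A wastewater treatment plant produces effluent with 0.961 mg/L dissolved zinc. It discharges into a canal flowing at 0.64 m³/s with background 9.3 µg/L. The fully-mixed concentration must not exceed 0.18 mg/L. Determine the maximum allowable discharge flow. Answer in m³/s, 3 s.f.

0.140 m³/s

9.3 µg/L = 0.0093 mg/L.
Mass balance at complete mixing: C_std·(Q_w + Q_r) = Q_w·C_e + Q_r·C_b.
Rearranging, Q_w = Q_r·(C_std − C_b)/(C_e − C_std) = 0.64·(0.18 − 0.0093) / (0.961 − 0.18) = 0.1399 m³/s.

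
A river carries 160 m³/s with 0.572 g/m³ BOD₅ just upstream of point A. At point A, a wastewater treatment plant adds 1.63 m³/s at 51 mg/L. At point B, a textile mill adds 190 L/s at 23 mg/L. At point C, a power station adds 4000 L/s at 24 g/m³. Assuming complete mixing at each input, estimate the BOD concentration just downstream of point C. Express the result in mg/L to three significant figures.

After input A: C = (160·0.572 + 1.63·51) / 161.6 = 1.081 mg/L.
190 L/s = 0.19 m³/s.
After input B: C = (161.6·1.081 + 0.19·23) / 161.8 = 1.106 mg/L.
4000 L/s = 4 m³/s.
After input C: C = (161.8·1.106 + 4·24) / 165.8 = 1.659 mg/L.

1.66 mg/L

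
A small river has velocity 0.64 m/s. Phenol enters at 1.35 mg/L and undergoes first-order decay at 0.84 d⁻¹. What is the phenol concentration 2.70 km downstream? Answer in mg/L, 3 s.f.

1.30 mg/L

Travel time t = 2.70 km / 0.64 m/s = 2700/0.64 = 4219 s = 0.04883 d.
First-order decay: C = 1.35·exp(−0.84·0.04883) = 1.35·0.9598 = 1.296 mg/L.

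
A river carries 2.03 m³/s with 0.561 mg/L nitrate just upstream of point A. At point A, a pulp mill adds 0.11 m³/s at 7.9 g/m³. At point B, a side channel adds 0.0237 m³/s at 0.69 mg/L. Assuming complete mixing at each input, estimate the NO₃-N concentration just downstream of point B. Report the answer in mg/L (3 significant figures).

After input A: C = (2.03·0.561 + 0.11·7.9) / 2.14 = 0.9382 mg/L.
After input B: C = (2.14·0.9382 + 0.0237·0.69) / 2.164 = 0.9355 mg/L.

0.936 mg/L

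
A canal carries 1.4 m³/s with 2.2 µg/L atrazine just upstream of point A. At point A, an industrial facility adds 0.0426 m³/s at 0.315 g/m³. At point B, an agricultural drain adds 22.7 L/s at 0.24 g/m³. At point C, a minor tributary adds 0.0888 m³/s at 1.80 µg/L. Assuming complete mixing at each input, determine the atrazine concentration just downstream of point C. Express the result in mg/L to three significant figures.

0.0142 mg/L

2.2 µg/L = 0.0022 mg/L.
After input A: C = (1.4·0.0022 + 0.0426·0.315) / 1.443 = 0.01144 mg/L.
22.7 L/s = 0.0227 m³/s.
After input B: C = (1.443·0.01144 + 0.0227·0.24) / 1.465 = 0.01498 mg/L.
1.80 µg/L = 0.0018 mg/L.
After input C: C = (1.465·0.01498 + 0.0888·0.0018) / 1.554 = 0.01422 mg/L.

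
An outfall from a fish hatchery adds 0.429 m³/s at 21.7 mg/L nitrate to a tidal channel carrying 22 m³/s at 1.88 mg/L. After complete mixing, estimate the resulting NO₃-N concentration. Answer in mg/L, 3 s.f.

By mass balance at complete mixing, C = (0.429·21.7 + 22·1.88) / (0.429 + 22) = 50.67/22.43 = 2.259 mg/L.

2.26 mg/L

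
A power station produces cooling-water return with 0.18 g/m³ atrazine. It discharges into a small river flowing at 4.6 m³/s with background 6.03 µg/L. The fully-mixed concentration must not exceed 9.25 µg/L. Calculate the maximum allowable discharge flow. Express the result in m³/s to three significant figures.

6.03 µg/L = 0.00603 mg/L.
9.25 µg/L = 0.00925 mg/L.
Mass balance at complete mixing: C_std·(Q_w + Q_r) = Q_w·C_e + Q_r·C_b.
Rearranging, Q_w = Q_r·(C_std − C_b)/(C_e − C_std) = 4.6·(0.00925 − 0.00603) / (0.18 − 0.00925) = 0.08675 m³/s.

0.0867 m³/s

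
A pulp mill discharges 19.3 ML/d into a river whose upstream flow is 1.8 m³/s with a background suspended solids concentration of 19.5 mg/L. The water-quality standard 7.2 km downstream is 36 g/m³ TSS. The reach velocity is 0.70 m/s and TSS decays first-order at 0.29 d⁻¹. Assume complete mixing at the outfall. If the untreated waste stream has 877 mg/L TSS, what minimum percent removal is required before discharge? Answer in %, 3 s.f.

19.3 ML/d = 0.2234 m³/s.
Travel time to the compliance point: t = 7200/0.70 = 1.029e+04 s = 0.119 d; decay factor exp(−0.29·0.119) = 0.9661.
So the concentration just after mixing may be at most 36/0.9661 = 37.26 mg/L.
Mass balance: 37.26·2.023 = 0.2234·Cₑ + 1.8·19.5.
Cₑ = (75.4 − 35.1) / 0.2234 = 180.4 mg/L.
Required removal = 1 − 180.4/877 = 79.43 %.

79.4 %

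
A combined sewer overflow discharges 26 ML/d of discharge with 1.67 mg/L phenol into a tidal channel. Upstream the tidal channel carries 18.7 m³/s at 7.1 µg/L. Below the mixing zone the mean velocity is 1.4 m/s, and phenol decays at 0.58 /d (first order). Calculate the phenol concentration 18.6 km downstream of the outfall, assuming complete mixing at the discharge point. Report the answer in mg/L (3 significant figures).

26 ML/d = 0.3009 m³/s.
7.1 µg/L = 0.0071 mg/L.
After complete mixing, C₀ = (0.3009·1.67 + 18.7·0.0071) / 19 = 0.03344 mg/L.
Travel time t = 1.86e+04 m / 1.4 m/s = 1.329e+04 s = 0.1538 d.
C = 0.03344·exp(−0.58·0.1538) = 0.03344·0.9147 = 0.03058 mg/L.

0.0306 mg/L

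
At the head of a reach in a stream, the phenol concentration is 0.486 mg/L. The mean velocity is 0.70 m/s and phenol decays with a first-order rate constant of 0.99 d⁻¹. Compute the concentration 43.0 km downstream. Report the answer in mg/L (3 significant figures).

0.240 mg/L

Travel time t = 43.0 km / 0.70 m/s = 4.3e+04/0.70 = 6.143e+04 s = 0.711 d.
First-order decay: C = 0.486·exp(−0.99·0.711) = 0.486·0.4947 = 0.2404 mg/L.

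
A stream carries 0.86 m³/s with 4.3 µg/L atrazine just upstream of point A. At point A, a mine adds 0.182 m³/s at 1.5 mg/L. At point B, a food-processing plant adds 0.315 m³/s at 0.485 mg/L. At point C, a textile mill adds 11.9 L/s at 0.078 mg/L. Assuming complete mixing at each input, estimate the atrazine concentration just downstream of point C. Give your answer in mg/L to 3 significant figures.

4.3 µg/L = 0.0043 mg/L.
After input A: C = (0.86·0.0043 + 0.182·1.5) / 1.042 = 0.2655 mg/L.
After input B: C = (1.042·0.2655 + 0.315·0.485) / 1.357 = 0.3165 mg/L.
11.9 L/s = 0.0119 m³/s.
After input C: C = (1.357·0.3165 + 0.0119·0.078) / 1.369 = 0.3144 mg/L.

0.314 mg/L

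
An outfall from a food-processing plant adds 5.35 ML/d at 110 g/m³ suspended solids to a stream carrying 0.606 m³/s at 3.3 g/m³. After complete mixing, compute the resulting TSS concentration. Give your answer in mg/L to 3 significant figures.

5.35 ML/d = 0.06192 m³/s.
Flow-weighted mixing gives C = (0.06192·110 + 0.606·3.3) / (0.06192 + 0.606) = 8.811/0.6679 = 13.19 mg/L.

13.2 mg/L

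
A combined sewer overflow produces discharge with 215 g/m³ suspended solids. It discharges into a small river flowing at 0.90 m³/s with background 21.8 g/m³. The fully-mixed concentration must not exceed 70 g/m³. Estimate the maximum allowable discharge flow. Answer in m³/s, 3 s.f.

Mass balance at complete mixing: C_std·(Q_w + Q_r) = Q_w·C_e + Q_r·C_b.
Rearranging, Q_w = Q_r·(C_std − C_b)/(C_e − C_std) = 0.90·(70 − 21.8) / (215 − 70) = 0.2992 m³/s.

0.299 m³/s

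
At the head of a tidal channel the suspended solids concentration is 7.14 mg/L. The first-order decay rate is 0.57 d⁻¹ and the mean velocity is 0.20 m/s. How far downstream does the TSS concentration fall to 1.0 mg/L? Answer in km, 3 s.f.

From C = C₀·e^(−kt), t = ln(C₀/C)/k = ln(7.14/1.0)/0.57 = 1.966/0.57 = 3.449 d.
Distance = v·t = 0.20 m/s × 2.98e+05 s = 5.959e+04 m = 59.59 km.

59.6 km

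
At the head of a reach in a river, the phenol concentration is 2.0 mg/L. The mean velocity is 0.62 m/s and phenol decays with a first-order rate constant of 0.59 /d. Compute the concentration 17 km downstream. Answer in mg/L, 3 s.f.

Travel time t = 17 km / 0.62 m/s = 1.7e+04/0.62 = 2.742e+04 s = 0.3174 d.
First-order decay: C = 2.0·exp(−0.59·0.3174) = 2.0·0.8292 = 1.658 mg/L.

1.66 mg/L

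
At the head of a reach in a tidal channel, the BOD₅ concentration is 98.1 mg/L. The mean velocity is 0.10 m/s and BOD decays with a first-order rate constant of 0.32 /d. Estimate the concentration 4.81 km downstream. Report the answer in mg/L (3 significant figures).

82.1 mg/L

Travel time t = 4.81 km / 0.10 m/s = 4810/0.10 = 4.81e+04 s = 0.5567 d.
First-order decay: C = 98.1·exp(−0.32·0.5567) = 98.1·0.8368 = 82.09 mg/L.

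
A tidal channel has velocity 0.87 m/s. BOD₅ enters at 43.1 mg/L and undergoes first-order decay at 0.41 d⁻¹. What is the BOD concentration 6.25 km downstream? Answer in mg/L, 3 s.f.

41.7 mg/L

Travel time t = 6.25 km / 0.87 m/s = 6250/0.87 = 7184 s = 0.08315 d.
First-order decay: C = 43.1·exp(−0.41·0.08315) = 43.1·0.9665 = 41.66 mg/L.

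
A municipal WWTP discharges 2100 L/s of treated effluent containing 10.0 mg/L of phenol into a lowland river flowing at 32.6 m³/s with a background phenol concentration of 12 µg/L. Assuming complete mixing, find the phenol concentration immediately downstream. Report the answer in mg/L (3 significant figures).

2100 L/s = 2.1 m³/s.
12 µg/L = 0.012 mg/L.
By mass balance at complete mixing, C = (2.1·10 + 32.6·0.012) / (2.1 + 32.6) = 21.39/34.7 = 0.6165 mg/L.

0.616 mg/L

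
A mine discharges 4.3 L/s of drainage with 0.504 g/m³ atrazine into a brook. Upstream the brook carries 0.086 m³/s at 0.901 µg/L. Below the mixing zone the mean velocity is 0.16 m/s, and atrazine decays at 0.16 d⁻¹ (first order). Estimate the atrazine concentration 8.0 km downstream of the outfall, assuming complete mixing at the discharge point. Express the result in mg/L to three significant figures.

0.0227 mg/L

4.3 L/s = 0.0043 m³/s.
0.901 µg/L = 0.000901 mg/L.
After complete mixing, C₀ = (0.0043·0.504 + 0.086·0.000901) / 0.0903 = 0.02486 mg/L.
Travel time t = 8000 m / 0.16 m/s = 5e+04 s = 0.5787 d.
C = 0.02486·exp(−0.16·0.5787) = 0.02486·0.9116 = 0.02266 mg/L.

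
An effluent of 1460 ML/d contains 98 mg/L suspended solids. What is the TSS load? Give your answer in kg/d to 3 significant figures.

143000 kg/d

1460 ML/d = 16.9 m³/s.
Mass flux = Q·C = 16.9 m³/s × 98 g/m³ = 1656 g/s.
= 1656 g/s × 86.4 = 1.431e+05 kg/d.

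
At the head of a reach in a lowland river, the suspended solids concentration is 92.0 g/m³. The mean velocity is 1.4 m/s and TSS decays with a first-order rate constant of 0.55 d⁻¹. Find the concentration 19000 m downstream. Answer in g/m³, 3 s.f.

84.4 g/m³

Travel time t = 19000 m / 1.4 m/s = 1.9e+04/1.4 = 1.357e+04 s = 0.1571 d.
First-order decay: C = 92.0·exp(−0.55·0.1571) = 92.0·0.9172 = 84.39 g/m³.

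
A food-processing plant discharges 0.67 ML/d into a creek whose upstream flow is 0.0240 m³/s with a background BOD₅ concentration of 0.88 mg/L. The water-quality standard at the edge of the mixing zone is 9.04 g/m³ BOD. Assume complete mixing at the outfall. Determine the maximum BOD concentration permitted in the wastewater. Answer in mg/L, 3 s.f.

34.3 mg/L

0.67 ML/d = 0.007755 m³/s.
Mass balance: 9.04·0.03175 = 0.007755·Cₑ + 0.024·0.88.
Cₑ = (0.2871 − 0.02112) / 0.007755 = 34.29 mg/L.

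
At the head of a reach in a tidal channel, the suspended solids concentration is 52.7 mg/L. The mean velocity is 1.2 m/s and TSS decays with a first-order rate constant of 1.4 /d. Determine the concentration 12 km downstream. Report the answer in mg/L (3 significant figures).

Travel time t = 12 km / 1.2 m/s = 1.2e+04/1.2 = 1e+04 s = 0.1157 d.
First-order decay: C = 52.7·exp(−1.4·0.1157) = 52.7·0.8504 = 44.82 mg/L.

44.8 mg/L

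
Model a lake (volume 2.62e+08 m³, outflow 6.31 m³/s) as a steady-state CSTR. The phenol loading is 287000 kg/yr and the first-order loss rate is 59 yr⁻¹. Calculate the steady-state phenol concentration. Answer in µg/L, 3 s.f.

Outflow Q = 6.31 m³/s × 3.156e+07 s/yr = 1.991e+08 m³/yr.
Steady-state CSTR mass balance: W = Q·C + k·V·C, so C = W/(Q + kV).
Q + kV = 1.991e+08 + 59·2.62e+08 = 1.566e+10 m³/yr.
C = 287000/1.566e+10 = 1.833e-05 kg/m³ = 0.01833 mg/L = 18.33 µg/L.

18.3 µg/L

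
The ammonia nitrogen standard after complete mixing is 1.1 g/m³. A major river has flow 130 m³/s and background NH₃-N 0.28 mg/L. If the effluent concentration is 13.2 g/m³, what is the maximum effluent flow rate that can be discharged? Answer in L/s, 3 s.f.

Mass balance at complete mixing: C_std·(Q_w + Q_r) = Q_w·C_e + Q_r·C_b.
Rearranging, Q_w = Q_r·(C_std − C_b)/(C_e − C_std) = 130·(1.1 − 0.28) / (13.2 − 1.1) = 8.81 m³/s.
= 8810 L/s.

8810 L/s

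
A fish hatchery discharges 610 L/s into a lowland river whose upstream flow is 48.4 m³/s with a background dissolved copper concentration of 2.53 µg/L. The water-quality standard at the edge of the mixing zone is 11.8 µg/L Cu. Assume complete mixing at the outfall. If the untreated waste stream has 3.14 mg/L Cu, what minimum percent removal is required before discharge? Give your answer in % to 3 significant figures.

610 L/s = 0.61 m³/s.
2.53 µg/L = 0.00253 mg/L.
11.8 µg/L = 0.0118 mg/L.
Mass balance: 0.0118·49.01 = 0.61·Cₑ + 48.4·0.00253.
Cₑ = (0.5783 − 0.1225) / 0.61 = 0.7473 mg/L.
Required removal = 1 − 0.7473/3.14 = 76.2 %.

76.2 %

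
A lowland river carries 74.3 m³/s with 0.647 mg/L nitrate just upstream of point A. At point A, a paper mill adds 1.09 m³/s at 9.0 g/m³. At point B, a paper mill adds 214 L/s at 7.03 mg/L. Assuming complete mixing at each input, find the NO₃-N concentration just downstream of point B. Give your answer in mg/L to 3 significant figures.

0.785 mg/L

After input A: C = (74.3·0.647 + 1.09·9) / 75.39 = 0.7678 mg/L.
214 L/s = 0.214 m³/s.
After input B: C = (75.39·0.7678 + 0.214·7.03) / 75.6 = 0.7855 mg/L.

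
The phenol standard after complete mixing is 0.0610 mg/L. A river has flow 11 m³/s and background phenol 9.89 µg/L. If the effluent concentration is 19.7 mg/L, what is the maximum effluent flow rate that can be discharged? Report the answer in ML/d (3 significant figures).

2.47 ML/d

9.89 µg/L = 0.00989 mg/L.
Mass balance at complete mixing: C_std·(Q_w + Q_r) = Q_w·C_e + Q_r·C_b.
Rearranging, Q_w = Q_r·(C_std − C_b)/(C_e − C_std) = 11·(0.061 − 0.00989) / (19.7 − 0.061) = 0.02863 m³/s.
= 2.473 ML/d.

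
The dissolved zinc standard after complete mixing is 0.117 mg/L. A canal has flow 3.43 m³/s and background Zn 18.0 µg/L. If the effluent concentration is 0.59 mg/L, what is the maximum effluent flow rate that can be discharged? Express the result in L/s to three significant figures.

18.0 µg/L = 0.018 mg/L.
Mass balance at complete mixing: C_std·(Q_w + Q_r) = Q_w·C_e + Q_r·C_b.
Rearranging, Q_w = Q_r·(C_std − C_b)/(C_e − C_std) = 3.43·(0.117 − 0.018) / (0.59 − 0.117) = 0.7179 m³/s.
= 717.9 L/s.

718 L/s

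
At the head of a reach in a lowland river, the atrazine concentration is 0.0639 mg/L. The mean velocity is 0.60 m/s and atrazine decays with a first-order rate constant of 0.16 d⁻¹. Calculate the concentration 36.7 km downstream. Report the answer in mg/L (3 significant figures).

Travel time t = 36.7 km / 0.60 m/s = 3.67e+04/0.60 = 6.117e+04 s = 0.7079 d.
First-order decay: C = 0.0639·exp(−0.16·0.7079) = 0.0639·0.8929 = 0.05706 mg/L.

0.0571 mg/L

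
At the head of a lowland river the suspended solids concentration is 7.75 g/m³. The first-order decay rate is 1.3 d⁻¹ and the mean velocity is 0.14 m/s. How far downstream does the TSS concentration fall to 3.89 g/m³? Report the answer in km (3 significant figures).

From C = C₀·e^(−kt), t = ln(C₀/C)/k = ln(7.75/3.89)/1.3 = 0.6893/1.3 = 0.5302 d.
Distance = v·t = 0.14 m/s × 4.581e+04 s = 6414 m = 6.414 km.

6.41 km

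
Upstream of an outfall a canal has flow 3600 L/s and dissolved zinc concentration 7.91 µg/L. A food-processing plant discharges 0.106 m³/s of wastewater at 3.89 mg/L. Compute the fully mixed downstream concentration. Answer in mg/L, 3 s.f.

3600 L/s = 3.6 m³/s.
7.91 µg/L = 0.00791 mg/L.
By mass balance at complete mixing, C = (0.106·3.89 + 3.6·0.00791) / (0.106 + 3.6) = 0.4408/3.706 = 0.1189 mg/L.

0.119 mg/L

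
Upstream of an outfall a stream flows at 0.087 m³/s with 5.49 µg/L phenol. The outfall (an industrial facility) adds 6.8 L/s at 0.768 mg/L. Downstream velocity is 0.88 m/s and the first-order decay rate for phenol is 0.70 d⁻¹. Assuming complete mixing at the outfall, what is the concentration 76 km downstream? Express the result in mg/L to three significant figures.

6.8 L/s = 0.0068 m³/s.
5.49 µg/L = 0.00549 mg/L.
After complete mixing, C₀ = (0.0068·0.768 + 0.087·0.00549) / 0.0938 = 0.06077 mg/L.
Travel time t = 7.6e+04 m / 0.88 m/s = 8.636e+04 s = 0.9996 d.
C = 0.06077·exp(−0.70·0.9996) = 0.06077·0.4967 = 0.03019 mg/L.

0.0302 mg/L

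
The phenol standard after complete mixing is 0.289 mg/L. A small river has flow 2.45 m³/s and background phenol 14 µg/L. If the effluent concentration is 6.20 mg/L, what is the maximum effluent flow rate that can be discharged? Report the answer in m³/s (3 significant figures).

0.114 m³/s

14 µg/L = 0.014 mg/L.
Mass balance at complete mixing: C_std·(Q_w + Q_r) = Q_w·C_e + Q_r·C_b.
Rearranging, Q_w = Q_r·(C_std − C_b)/(C_e − C_std) = 2.45·(0.289 − 0.014) / (6.2 − 0.289) = 0.114 m³/s.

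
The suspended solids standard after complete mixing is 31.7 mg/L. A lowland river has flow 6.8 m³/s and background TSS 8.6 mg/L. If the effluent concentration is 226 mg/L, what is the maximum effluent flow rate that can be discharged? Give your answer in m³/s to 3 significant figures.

0.808 m³/s

Mass balance at complete mixing: C_std·(Q_w + Q_r) = Q_w·C_e + Q_r·C_b.
Rearranging, Q_w = Q_r·(C_std − C_b)/(C_e − C_std) = 6.8·(31.7 − 8.6) / (226 − 31.7) = 0.8084 m³/s.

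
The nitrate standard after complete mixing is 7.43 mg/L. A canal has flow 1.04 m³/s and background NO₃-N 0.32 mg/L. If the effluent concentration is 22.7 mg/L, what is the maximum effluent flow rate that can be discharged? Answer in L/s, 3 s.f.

484 L/s

Mass balance at complete mixing: C_std·(Q_w + Q_r) = Q_w·C_e + Q_r·C_b.
Rearranging, Q_w = Q_r·(C_std − C_b)/(C_e − C_std) = 1.04·(7.43 − 0.32) / (22.7 − 7.43) = 0.4842 m³/s.
= 484.2 L/s.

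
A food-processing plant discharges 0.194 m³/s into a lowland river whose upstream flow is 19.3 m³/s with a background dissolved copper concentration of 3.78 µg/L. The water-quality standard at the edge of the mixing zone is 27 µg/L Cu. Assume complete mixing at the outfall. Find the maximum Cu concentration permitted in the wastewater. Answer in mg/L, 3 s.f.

3.78 µg/L = 0.00378 mg/L.
27 µg/L = 0.027 mg/L.
Mass balance: 0.027·19.49 = 0.194·Cₑ + 19.3·0.00378.
Cₑ = (0.5263 − 0.07295) / 0.194 = 2.337 mg/L.

2.34 mg/L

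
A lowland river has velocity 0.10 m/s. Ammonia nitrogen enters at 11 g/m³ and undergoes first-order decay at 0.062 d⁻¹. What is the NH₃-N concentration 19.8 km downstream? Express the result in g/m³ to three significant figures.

Travel time t = 19.8 km / 0.10 m/s = 1.98e+04/0.10 = 1.98e+05 s = 2.292 d.
First-order decay: C = 11·exp(−0.062·2.292) = 11·0.8675 = 9.543 g/m³.

9.54 g/m³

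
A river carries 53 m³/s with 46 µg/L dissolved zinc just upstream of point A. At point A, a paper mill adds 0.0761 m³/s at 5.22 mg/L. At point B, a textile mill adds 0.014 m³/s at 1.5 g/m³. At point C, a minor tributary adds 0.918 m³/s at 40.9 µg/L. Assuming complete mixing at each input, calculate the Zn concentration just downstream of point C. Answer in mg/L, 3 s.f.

46 µg/L = 0.046 mg/L.
After input A: C = (53·0.046 + 0.0761·5.22) / 53.08 = 0.05342 mg/L.
After input B: C = (53.08·0.05342 + 0.014·1.5) / 53.09 = 0.0538 mg/L.
40.9 µg/L = 0.0409 mg/L.
After input C: C = (53.09·0.0538 + 0.918·0.0409) / 54.01 = 0.05358 mg/L.

0.0536 mg/L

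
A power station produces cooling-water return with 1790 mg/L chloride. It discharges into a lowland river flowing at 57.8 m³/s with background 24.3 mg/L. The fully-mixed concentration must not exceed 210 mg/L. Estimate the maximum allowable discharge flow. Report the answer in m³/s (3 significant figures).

Mass balance at complete mixing: C_std·(Q_w + Q_r) = Q_w·C_e + Q_r·C_b.
Rearranging, Q_w = Q_r·(C_std − C_b)/(C_e − C_std) = 57.8·(210 − 24.3) / (1790 − 210) = 6.793 m³/s.

6.79 m³/s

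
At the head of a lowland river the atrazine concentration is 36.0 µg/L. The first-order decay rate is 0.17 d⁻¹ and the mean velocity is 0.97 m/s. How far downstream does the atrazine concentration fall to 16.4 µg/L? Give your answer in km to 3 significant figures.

388 km

From C = C₀·e^(−kt), t = ln(C₀/C)/k = ln(36.0/16.4)/0.17 = 0.7862/0.17 = 4.625 d.
Distance = v·t = 0.97 m/s × 3.996e+05 s = 3.876e+05 m = 387.6 km.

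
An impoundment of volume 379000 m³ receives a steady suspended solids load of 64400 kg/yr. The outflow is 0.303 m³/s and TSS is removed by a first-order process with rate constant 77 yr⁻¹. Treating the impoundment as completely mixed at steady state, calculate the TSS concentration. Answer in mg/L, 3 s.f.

1.66 mg/L

Outflow Q = 0.303 m³/s × 3.156e+07 s/yr = 9.562e+06 m³/yr.
Steady-state CSTR mass balance: W = Q·C + k·V·C, so C = W/(Q + kV).
Q + kV = 9.562e+06 + 77·379000 = 3.874e+07 m³/yr.
C = 64400/3.874e+07 = 0.001662 kg/m³ = 1.662 mg/L.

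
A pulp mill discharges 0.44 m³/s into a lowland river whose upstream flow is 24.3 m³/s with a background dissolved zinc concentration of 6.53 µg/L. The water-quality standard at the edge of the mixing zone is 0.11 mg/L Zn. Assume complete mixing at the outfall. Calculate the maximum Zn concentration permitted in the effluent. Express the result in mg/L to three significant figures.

5.82 mg/L

6.53 µg/L = 0.00653 mg/L.
Mass balance: 0.11·24.74 = 0.44·Cₑ + 24.3·0.00653.
Cₑ = (2.721 − 0.1587) / 0.44 = 5.824 mg/L.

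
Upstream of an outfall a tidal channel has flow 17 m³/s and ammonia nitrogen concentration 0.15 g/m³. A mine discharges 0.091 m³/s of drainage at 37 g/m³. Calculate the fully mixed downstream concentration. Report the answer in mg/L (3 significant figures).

By mass balance at complete mixing, C = (0.091·37 + 17·0.15) / (0.091 + 17) = 5.917/17.09 = 0.3462 mg/L.

0.346 mg/L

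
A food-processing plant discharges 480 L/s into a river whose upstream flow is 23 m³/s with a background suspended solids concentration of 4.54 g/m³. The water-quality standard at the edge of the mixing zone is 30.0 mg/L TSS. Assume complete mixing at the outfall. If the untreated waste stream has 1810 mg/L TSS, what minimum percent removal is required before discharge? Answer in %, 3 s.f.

30.9 %

480 L/s = 0.48 m³/s.
Mass balance: 30·23.48 = 0.48·Cₑ + 23·4.54.
Cₑ = (704.4 − 104.4) / 0.48 = 1250 mg/L.
Required removal = 1 − 1250/1810 = 30.94 %.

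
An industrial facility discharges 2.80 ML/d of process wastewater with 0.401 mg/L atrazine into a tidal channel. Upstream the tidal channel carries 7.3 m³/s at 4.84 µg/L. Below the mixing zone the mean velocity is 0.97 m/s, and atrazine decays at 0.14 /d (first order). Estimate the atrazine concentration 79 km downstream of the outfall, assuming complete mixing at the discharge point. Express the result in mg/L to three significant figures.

0.00578 mg/L

2.80 ML/d = 0.03241 m³/s.
4.84 µg/L = 0.00484 mg/L.
After complete mixing, C₀ = (0.03241·0.401 + 7.3·0.00484) / 7.332 = 0.006591 mg/L.
Travel time t = 7.9e+04 m / 0.97 m/s = 8.144e+04 s = 0.9426 d.
C = 0.006591·exp(−0.14·0.9426) = 0.006591·0.8764 = 0.005776 mg/L.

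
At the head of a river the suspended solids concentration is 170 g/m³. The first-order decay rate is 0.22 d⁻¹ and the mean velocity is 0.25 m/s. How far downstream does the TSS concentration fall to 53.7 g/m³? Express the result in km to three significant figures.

From C = C₀·e^(−kt), t = ln(C₀/C)/k = ln(170/53.7)/0.22 = 1.152/0.22 = 5.238 d.
Distance = v·t = 0.25 m/s × 4.526e+05 s = 1.131e+05 m = 113.1 km.

113 km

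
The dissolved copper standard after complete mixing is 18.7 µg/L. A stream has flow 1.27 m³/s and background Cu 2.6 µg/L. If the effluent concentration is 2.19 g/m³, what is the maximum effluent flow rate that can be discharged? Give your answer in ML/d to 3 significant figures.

0.814 ML/d

2.6 µg/L = 0.0026 mg/L.
18.7 µg/L = 0.0187 mg/L.
Mass balance at complete mixing: C_std·(Q_w + Q_r) = Q_w·C_e + Q_r·C_b.
Rearranging, Q_w = Q_r·(C_std − C_b)/(C_e − C_std) = 1.27·(0.0187 − 0.0026) / (2.19 − 0.0187) = 0.009417 m³/s.
= 0.8136 ML/d.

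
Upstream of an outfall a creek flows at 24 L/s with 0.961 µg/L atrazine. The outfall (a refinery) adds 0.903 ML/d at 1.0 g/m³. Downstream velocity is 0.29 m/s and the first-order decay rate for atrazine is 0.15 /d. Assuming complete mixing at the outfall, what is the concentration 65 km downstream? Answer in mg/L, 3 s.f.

0.206 mg/L

0.903 ML/d = 0.01045 m³/s.
24 L/s = 0.024 m³/s.
0.961 µg/L = 0.000961 mg/L.
After complete mixing, C₀ = (0.01045·1 + 0.024·0.000961) / 0.03445 = 0.304 mg/L.
Travel time t = 6.5e+04 m / 0.29 m/s = 2.241e+05 s = 2.594 d.
C = 0.304·exp(−0.15·2.594) = 0.304·0.6776 = 0.206 mg/L.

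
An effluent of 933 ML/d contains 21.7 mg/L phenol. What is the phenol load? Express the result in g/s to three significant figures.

234 g/s

933 ML/d = 10.8 m³/s.
Mass flux = Q·C = 10.8 m³/s × 21.7 g/m³ = 234.3 g/s.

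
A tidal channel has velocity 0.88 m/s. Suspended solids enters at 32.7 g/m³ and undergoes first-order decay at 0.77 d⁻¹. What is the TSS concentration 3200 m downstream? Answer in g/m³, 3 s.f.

31.7 g/m³

Travel time t = 3200 m / 0.88 m/s = 3200/0.88 = 3636 s = 0.04209 d.
First-order decay: C = 32.7·exp(−0.77·0.04209) = 32.7·0.9681 = 31.66 g/m³.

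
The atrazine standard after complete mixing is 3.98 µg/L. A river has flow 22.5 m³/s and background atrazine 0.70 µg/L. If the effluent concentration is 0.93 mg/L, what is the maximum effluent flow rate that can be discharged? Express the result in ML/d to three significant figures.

0.70 µg/L = 0.0007 mg/L.
3.98 µg/L = 0.00398 mg/L.
Mass balance at complete mixing: C_std·(Q_w + Q_r) = Q_w·C_e + Q_r·C_b.
Rearranging, Q_w = Q_r·(C_std − C_b)/(C_e − C_std) = 22.5·(0.00398 − 0.0007) / (0.93 − 0.00398) = 0.0797 m³/s.
= 6.886 ML/d.

6.89 ML/d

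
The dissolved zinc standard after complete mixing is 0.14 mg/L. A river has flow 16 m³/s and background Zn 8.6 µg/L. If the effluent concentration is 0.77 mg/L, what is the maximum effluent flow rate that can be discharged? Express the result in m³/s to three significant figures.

3.34 m³/s

8.6 µg/L = 0.0086 mg/L.
Mass balance at complete mixing: C_std·(Q_w + Q_r) = Q_w·C_e + Q_r·C_b.
Rearranging, Q_w = Q_r·(C_std − C_b)/(C_e − C_std) = 16·(0.14 − 0.0086) / (0.77 − 0.14) = 3.337 m³/s.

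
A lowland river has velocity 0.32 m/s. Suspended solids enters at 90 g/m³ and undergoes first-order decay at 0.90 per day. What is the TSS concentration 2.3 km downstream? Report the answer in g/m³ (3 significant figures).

83.5 g/m³

Travel time t = 2.3 km / 0.32 m/s = 2300/0.32 = 7188 s = 0.08319 d.
First-order decay: C = 90·exp(−0.90·0.08319) = 90·0.9279 = 83.51 g/m³.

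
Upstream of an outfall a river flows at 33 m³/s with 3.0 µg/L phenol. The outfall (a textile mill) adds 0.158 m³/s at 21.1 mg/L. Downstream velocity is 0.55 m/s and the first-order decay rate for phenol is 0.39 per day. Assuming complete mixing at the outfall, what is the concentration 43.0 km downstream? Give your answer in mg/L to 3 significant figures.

3.0 µg/L = 0.003 mg/L.
After complete mixing, C₀ = (0.158·21.1 + 33·0.003) / 33.16 = 0.1035 mg/L.
Travel time t = 4.3e+04 m / 0.55 m/s = 7.818e+04 s = 0.9049 d.
C = 0.1035·exp(−0.39·0.9049) = 0.1035·0.7026 = 0.07274 mg/L.

0.0727 mg/L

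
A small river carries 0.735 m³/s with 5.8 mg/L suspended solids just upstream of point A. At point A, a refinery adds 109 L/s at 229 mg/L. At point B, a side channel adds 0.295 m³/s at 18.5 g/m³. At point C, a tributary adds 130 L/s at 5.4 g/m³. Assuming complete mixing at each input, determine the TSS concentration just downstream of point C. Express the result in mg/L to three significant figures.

27.9 mg/L

109 L/s = 0.109 m³/s.
After input A: C = (0.735·5.8 + 0.109·229) / 0.844 = 34.63 mg/L.
After input B: C = (0.844·34.63 + 0.295·18.5) / 1.139 = 30.45 mg/L.
130 L/s = 0.13 m³/s.
After input C: C = (1.139·30.45 + 0.13·5.4) / 1.269 = 27.88 mg/L.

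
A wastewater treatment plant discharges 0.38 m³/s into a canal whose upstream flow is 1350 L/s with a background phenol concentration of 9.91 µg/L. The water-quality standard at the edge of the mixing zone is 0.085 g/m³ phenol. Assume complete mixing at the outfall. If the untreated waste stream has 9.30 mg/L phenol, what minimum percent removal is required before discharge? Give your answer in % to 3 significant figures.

1350 L/s = 1.35 m³/s.
9.91 µg/L = 0.00991 mg/L.
Mass balance: 0.085·1.73 = 0.38·Cₑ + 1.35·0.00991.
Cₑ = (0.1471 − 0.01338) / 0.38 = 0.3518 mg/L.
Required removal = 1 − 0.3518/9.30 = 96.22 %.

96.2 %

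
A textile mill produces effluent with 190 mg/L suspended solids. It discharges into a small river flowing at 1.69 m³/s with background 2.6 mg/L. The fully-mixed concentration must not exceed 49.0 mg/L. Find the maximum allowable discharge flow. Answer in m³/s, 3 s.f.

Mass balance at complete mixing: C_std·(Q_w + Q_r) = Q_w·C_e + Q_r·C_b.
Rearranging, Q_w = Q_r·(C_std − C_b)/(C_e − C_std) = 1.69·(49 − 2.6) / (190 − 49) = 0.5561 m³/s.

0.556 m³/s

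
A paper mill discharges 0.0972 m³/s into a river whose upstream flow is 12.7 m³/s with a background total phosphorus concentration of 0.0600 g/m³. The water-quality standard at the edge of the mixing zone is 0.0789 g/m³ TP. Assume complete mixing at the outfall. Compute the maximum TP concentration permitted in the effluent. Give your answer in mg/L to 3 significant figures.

Mass balance: 0.0789·12.8 = 0.0972·Cₑ + 12.7·0.06.
Cₑ = (1.01 − 0.762) / 0.0972 = 2.548 mg/L.

2.55 mg/L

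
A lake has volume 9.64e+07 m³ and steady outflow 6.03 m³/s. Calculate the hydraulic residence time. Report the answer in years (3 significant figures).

Q = 6.03 m³/s × 3.156e+07 s/yr = 1.903e+08 m³/yr.
Hydraulic residence time τ = V/Q = 9.64e+07/1.903e+08 = 0.5066 yr.

0.507 yr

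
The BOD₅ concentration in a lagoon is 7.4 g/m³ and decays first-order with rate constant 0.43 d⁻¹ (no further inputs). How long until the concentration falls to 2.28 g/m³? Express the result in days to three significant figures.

t = ln(C₀/C)/k = ln(7.4/2.28)/0.43 = 1.177/0.43 = 2.738 d.

2.74 d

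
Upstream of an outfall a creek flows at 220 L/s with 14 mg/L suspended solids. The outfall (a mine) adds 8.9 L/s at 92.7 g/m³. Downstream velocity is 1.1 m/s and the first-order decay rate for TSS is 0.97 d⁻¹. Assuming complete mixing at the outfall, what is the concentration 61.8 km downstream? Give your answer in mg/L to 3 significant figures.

8.9 L/s = 0.0089 m³/s.
220 L/s = 0.22 m³/s.
After complete mixing, C₀ = (0.0089·92.7 + 0.22·14) / 0.2289 = 17.06 mg/L.
Travel time t = 6.18e+04 m / 1.1 m/s = 5.618e+04 s = 0.6503 d.
C = 17.06·exp(−0.97·0.6503) = 17.06·0.5322 = 9.079 mg/L.

9.08 mg/L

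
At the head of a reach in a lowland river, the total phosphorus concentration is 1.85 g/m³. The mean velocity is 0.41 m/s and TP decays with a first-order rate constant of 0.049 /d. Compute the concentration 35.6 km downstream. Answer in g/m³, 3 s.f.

Travel time t = 35.6 km / 0.41 m/s = 3.56e+04/0.41 = 8.683e+04 s = 1.005 d.
First-order decay: C = 1.85·exp(−0.049·1.005) = 1.85·0.9519 = 1.761 g/m³.

1.76 g/m³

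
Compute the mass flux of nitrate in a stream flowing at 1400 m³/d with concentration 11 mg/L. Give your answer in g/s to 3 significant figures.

1400 m³/d = 0.0162 m³/s.
Mass flux = Q·C = 0.0162 m³/s × 11 g/m³ = 0.1782 g/s.

0.178 g/s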